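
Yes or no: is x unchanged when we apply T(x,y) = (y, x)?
No

Substitute T(x,y) = (y, x) into the expression and compare with the original.

Original: x
After applying T: (y) = y

This differs from the original x (difference: -x + y), so the expression is NOT invariant.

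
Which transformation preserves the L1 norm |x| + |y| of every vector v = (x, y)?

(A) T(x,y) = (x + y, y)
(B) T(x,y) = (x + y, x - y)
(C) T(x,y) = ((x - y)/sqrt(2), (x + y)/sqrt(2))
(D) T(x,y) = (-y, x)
D

A transformation preserves a norm if ||T(v)|| = ||v|| for every v; a single vector where the norm changes rules an option out.

(A) T(x,y) = (x + y, y): v = (0, 1) has norm |0| + |1| = 1, but T(v) = (1, 1) has norm 2 -- not preserved.
(B) T(x,y) = (x + y, x - y): v = (1, 0) has norm |1| + |0| = 1, but T(v) = (1, 1) has norm 2 -- not preserved.
(C) T(x,y) = ((x - y)/sqrt(2), (x + y)/sqrt(2)): v = (1, 0) has norm |1| + |0| = 1, but T(v) = (sqrt(2)/2, sqrt(2)/2) has norm sqrt(2) -- not preserved.
(D) T(x,y) = (-y, x): preserves the norm -- it only permutes the coordinates and/or flips signs, which leaves |x| + |y| unchanged.

Therefore the answer is (D).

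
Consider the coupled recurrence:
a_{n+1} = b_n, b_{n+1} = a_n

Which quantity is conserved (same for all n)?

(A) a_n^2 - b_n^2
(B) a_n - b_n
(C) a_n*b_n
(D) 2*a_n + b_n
C

Replace a_n by a_{n+1} = b_n and b_n by b_{n+1} = a_n in each option and simplify:
(A) a_n^2 - b_n^2  ->  (b_n)^2 - (a_n)^2 = -a_n^2 + b_n^2   [not conserved]
(B) a_n - b_n  ->  (b_n) - (a_n) = -a_n + b_n   [not conserved]
(C) a_n*b_n  ->  (b_n)*(a_n) = a_n*b_n   [conserved]
(D) 2*a_n + b_n  ->  2*(b_n) + (a_n) = a_n + 2*b_n   [not conserved]

Only (C) a_n*b_n returns to itself after one step, so it is the conserved quantity.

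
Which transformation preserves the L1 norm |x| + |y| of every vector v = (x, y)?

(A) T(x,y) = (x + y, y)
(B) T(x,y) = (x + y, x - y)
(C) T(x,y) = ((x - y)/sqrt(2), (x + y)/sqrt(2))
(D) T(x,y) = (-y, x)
D

A transformation preserves a norm if ||T(v)|| = ||v|| for every v; a single vector where the norm changes rules an option out.

(A) T(x,y) = (x + y, y): v = (0, 1) has norm |0| + |1| = 1, but T(v) = (1, 1) has norm 2 -- not preserved.
(B) T(x,y) = (x + y, x - y): v = (1, 0) has norm |1| + |0| = 1, but T(v) = (1, 1) has norm 2 -- not preserved.
(C) T(x,y) = ((x - y)/sqrt(2), (x + y)/sqrt(2)): v = (1, 0) has norm |1| + |0| = 1, but T(v) = (sqrt(2)/2, sqrt(2)/2) has norm sqrt(2) -- not preserved.
(D) T(x,y) = (-y, x): preserves the norm -- it only permutes the coordinates and/or flips signs, which leaves |x| + |y| unchanged.

Therefore the answer is (D).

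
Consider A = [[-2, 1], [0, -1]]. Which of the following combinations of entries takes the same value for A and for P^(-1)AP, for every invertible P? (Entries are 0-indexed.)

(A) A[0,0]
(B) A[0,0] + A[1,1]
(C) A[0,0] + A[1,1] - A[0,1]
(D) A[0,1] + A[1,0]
B

A[0,0] + A[1,1] is the trace of A. By the cyclic property of the trace, tr(P^(-1)AP) = tr(APP^(-1)) = tr(A), so it is the same for every matrix similar to A.

The other combinations are not similarity invariants. For example, take P = [[1, 1], [1, 2]] (det P = 1), so P^(-1) = [[2, -1], [-1, 1]] and
B = P^(-1)AP = [[-1, 2], [0, -2]].
Evaluating each option on A and on B:
(A) A[0,0]: -2 for A, -1 for B -> changes
(B) A[0,0] + A[1,1]: -3 for A, -3 for B -> unchanged
(C) A[0,0] + A[1,1] - A[0,1]: -4 for A, -5 for B -> changes
(D) A[0,1] + A[1,0]: 1 for A, 2 for B -> changes

Only (B) A[0,0] + A[1,1] = -3 survives (and it does so for every P, not just this one), so it is the invariant.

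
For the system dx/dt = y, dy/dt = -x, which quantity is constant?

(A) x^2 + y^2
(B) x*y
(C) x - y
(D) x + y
A

A first integral I satisfies dI/dt = 0 along every solution. Differentiate each option and use the equation of motion:
(A) d/dt[x^2 + y^2] = 2x*dx/dt + 2y*dy/dt = 2x*y + 2y*(-x) = 0
(B) d/dt[x*y] = (dx/dt)y + x(dy/dt) = y^2 - x^2, not identically 0
(C) d/dt[x - y] = y - (-x) = x + y, not identically 0
(D) d/dt[x + y] = y + (-x) = y - x, not identically 0

Only (A) has zero time-derivative. So x^2 + y^2 (the squared radius; trajectories are circles) is the conserved quantity.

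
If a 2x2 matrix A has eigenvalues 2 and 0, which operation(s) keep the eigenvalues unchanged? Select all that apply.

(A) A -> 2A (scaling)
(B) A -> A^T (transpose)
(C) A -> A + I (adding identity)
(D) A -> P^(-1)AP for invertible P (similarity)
B and D

Eigenvalues are preserved by:
1. Similarity transformations: A -> P^(-1)AP (same characteristic polynomial)
2. Transpose: A^T has the same eigenvalues as A

Eigenvalues are NOT preserved by:
- Adding identity: eigenvalues become 2+1, 0+1
- Scaling: eigenvalues become 4, 0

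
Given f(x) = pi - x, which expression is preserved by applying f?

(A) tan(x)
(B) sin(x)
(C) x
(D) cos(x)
B

For f(x) = pi - x:
sin(pi - x) = sin(x), so sine is invariant under this transformation.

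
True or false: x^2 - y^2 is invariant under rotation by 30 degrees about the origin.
False

Applying rotation by 30 degrees: x' = x*cos(30 degrees) - y*sin(30 degrees) = sqrt(3)x/2 - y/2, y' = x*sin(30 degrees) + y*cos(30 degrees) = x/2 + sqrt(3)y/2

Substituting into x^2 - y^2:
(sqrt(3)x/2 - y/2)^2 - (x/2 + sqrt(3)y/2)^2
= x^2/2 - sqrt(3)xy - y^2/2

This differs from the original expression x^2 - y^2, so it is NOT invariant.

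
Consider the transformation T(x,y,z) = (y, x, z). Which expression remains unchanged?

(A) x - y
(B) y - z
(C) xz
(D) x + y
D

Apply T(x,y,z) = (y, x, z) to each option, i.e. replace (x, y, z) by the transformed coordinates.
Substitute the transformed coordinates into each option and compare with the original:
(A) x - y  ->  (y) - (x) = -x + y   [differs from x - y: not invariant]
(B) y - z  ->  (x) - (z) = x - z   [differs from y - z: not invariant]
(C) xz  ->  (y)(z) = yz   [differs from xz: not invariant]
(D) x + y  ->  (y) + (x) = x + y   [equals x + y: invariant]

Only option (D), x + y, is unchanged by the transformation.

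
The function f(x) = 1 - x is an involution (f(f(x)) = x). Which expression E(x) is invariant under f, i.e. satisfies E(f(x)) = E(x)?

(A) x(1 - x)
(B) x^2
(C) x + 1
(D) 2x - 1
A

Replace x by f(x) = 1 - x in each option and simplify. As a quick numerical cross-check, also compare E(5) with E(f(5)) = E(-4).

(A) x(1 - x)  ->  (1 - x)(1 - (1 - x)), which simplifies back to x(1 - x); check: E(5) = -20, E(-4) = -20.   [invariant]
(B) x^2  ->  (1 - x)^2 = (x - 1)^2; check: E(5) = 25 but E(-4) = 16.   [not invariant]
(C) x + 1  ->  (1 - x) + 1 = 2 - x; check: E(5) = 6 but E(-4) = -3.   [not invariant]
(D) 2x - 1  ->  2(1 - x) - 1 = 1 - 2x; check: E(5) = 9 but E(-4) = -9.   [not invariant]

Only (A) is unchanged. E is symmetric under swapping x with f(x) = 1 - x, which is exactly what an involution does.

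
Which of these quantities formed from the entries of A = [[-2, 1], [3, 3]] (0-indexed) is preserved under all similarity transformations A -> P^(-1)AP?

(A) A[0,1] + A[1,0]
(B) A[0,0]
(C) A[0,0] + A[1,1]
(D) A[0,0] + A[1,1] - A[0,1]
C

A[0,0] + A[1,1] is the trace of A. By the cyclic property of the trace, tr(P^(-1)AP) = tr(APP^(-1)) = tr(A), so it is the same for every matrix similar to A.

The other combinations are not similarity invariants. For example, take P = [[1, 2], [0, 1]] (det P = 1), so P^(-1) = [[1, -2], [0, 1]] and
B = P^(-1)AP = [[-8, -21], [3, 9]].
Evaluating each option on A and on B:
(A) A[0,1] + A[1,0]: 4 for A, -18 for B -> changes
(B) A[0,0]: -2 for A, -8 for B -> changes
(C) A[0,0] + A[1,1]: 1 for A, 1 for B -> unchanged
(D) A[0,0] + A[1,1] - A[0,1]: 0 for A, 22 for B -> changes

Only (C) A[0,0] + A[1,1] = 1 survives (and it does so for every P, not just this one), so it is the invariant.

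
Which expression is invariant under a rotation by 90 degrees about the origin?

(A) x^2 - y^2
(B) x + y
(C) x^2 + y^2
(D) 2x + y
C

A rotation by 90 degrees sends (x, y) to (-y, x).
Substitute the transformed coordinates into each option and compare with the original:
(A) x^2 - y^2  ->  (-y)^2 - (x)^2 = -x^2 + y^2   [differs from x^2 - y^2: not invariant]
(B) x + y  ->  (-y) + (x) = x - y   [differs from x + y: not invariant]
(C) x^2 + y^2  ->  (-y)^2 + (x)^2 = x^2 + y^2   [equals x^2 + y^2: invariant]
(D) 2x + y  ->  2(-y) + (x) = x - 2y   [differs from 2x + y: not invariant]

Only option (C), x^2 + y^2, is unchanged by the transformation.
Geometrically, x^2 + y^2 is the squared distance from the origin, which every rotation about the origin preserves.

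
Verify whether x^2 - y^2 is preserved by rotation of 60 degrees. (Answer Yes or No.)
No

Applying rotation by 60 degrees: x' = x*cos(60 degrees) - y*sin(60 degrees) = x/2 - sqrt(3)y/2, y' = x*sin(60 degrees) + y*cos(60 degrees) = sqrt(3)x/2 + y/2

Substituting into x^2 - y^2:
(x/2 - sqrt(3)y/2)^2 - (sqrt(3)x/2 + y/2)^2
= -x^2/2 - sqrt(3)xy + y^2/2

This differs from the original expression x^2 - y^2, so it is NOT invariant.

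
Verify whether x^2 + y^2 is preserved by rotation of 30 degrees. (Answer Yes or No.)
Yes

Applying rotation by 30 degrees: x' = x*cos(30 degrees) - y*sin(30 degrees) = sqrt(3)x/2 - y/2, y' = x*sin(30 degrees) + y*cos(30 degrees) = x/2 + sqrt(3)y/2

Substituting into x^2 + y^2:
(sqrt(3)x/2 - y/2)^2 + (x/2 + sqrt(3)y/2)^2
= x^2 + y^2

This equals the original expression x^2 + y^2, so it IS invariant.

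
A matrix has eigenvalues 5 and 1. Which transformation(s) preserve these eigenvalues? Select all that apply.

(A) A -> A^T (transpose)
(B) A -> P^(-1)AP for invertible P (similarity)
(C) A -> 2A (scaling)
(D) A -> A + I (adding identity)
A and B

Eigenvalues are preserved by:
1. Similarity transformations: A -> P^(-1)AP (same characteristic polynomial)
2. Transpose: A^T has the same eigenvalues as A

Eigenvalues are NOT preserved by:
- Adding identity: eigenvalues become 5+1, 1+1
- Scaling: eigenvalues become 10, 2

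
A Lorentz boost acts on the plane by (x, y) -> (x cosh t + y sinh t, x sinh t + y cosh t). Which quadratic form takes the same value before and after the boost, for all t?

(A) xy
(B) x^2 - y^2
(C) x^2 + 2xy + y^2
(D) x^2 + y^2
B

Write x' = x cosh t + y sinh t, y' = x sinh t + y cosh t and substitute into each option:
(A) xy: (x cosh t + y sinh t)(x sinh t + y cosh t) = xy(cosh^2 t + sinh^2 t) + (x^2 + y^2) sinh t cosh t = xy cosh 2t + (x^2 + y^2)(sinh 2t)/2   [not invariant for t != 0]
(B) x^2 - y^2: (x cosh t + y sinh t)^2 - (x sinh t + y cosh t)^2 = x^2(cosh^2 t - sinh^2 t) + 2xy(cosh t sinh t - sinh t cosh t) + y^2(sinh^2 t - cosh^2 t) = x^2 - y^2   [invariant, using cosh^2 t - sinh^2 t = 1]
(C) x^2 + 2xy + y^2: (x' + y')^2 with x' + y' = (x + y)(cosh t + sinh t) = (x + y)e^t, so it becomes (x + y)^2 e^(2t)   [not invariant for t != 0]
(D) x^2 + y^2: (x cosh t + y sinh t)^2 + (x sinh t + y cosh t)^2 = (x^2 + y^2)(cosh^2 t + sinh^2 t) + 4xy sinh t cosh t = (x^2 + y^2) cosh 2t + 2xy sinh 2t   [not invariant for t != 0]

Only (B) x^2 - y^2 is unchanged; it is the Minkowski form preserved by Lorentz boosts, just as x^2 + y^2 is preserved by ordinary rotations.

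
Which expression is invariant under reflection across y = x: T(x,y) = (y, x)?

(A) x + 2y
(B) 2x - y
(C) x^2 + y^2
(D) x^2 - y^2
C

The map is reflection across y = x: T(x,y) = (y, x).
Substitute the transformed coordinates into each option and compare with the original:
(A) x + 2y  ->  (y) + 2(x) = 2x + y   [differs from x + 2y: not invariant]
(B) 2x - y  ->  2(y) - (x) = -x + 2y   [differs from 2x - y: not invariant]
(C) x^2 + y^2  ->  (y)^2 + (x)^2 = x^2 + y^2   [equals x^2 + y^2: invariant]
(D) x^2 - y^2  ->  (y)^2 - (x)^2 = -x^2 + y^2   [differs from x^2 - y^2: not invariant]

Only option (C), x^2 + y^2, is unchanged by the transformation.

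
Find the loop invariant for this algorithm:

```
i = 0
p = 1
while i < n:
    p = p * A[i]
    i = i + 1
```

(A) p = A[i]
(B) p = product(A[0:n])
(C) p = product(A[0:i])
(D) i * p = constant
C

A loop invariant must hold before the first iteration and be re-established by every execution of the body.

(C) p = product(A[0:i]): Initially i = 0 and p = 1 = product of the empty slice A[0:0]. If p = product(A[0:i]) holds at the top of an iteration, the body sets p to product(A[0:i]) * A[i] = product(A[0:i+1]) and then i to i+1, so the property is restored. At exit i = n, giving p = product(A[0:n]).

The other options fail:
(A) p = A[i]: after the first iteration p = A[0] but i = 1; in general p is a product of several elements, not a single one.
(B) p = product(A[0:n]): false before the loop (p = 1, not the full product) -- it only becomes true at exit.
(D) i * p = constant: initially i * p = 0, but after one iteration it is 1 * A[0], which is nonzero in general.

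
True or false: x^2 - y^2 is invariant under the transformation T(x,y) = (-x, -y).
True

Substitute T(x,y) = (-x, -y) into the expression and compare with the original.

Original: x^2 - y^2
After applying T: (-x)^2 - (-y)^2 = x^2 - y^2

This is identical to the original x^2 - y^2, so the expression is invariant.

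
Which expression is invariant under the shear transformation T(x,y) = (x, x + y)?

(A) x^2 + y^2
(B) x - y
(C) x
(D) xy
C

Under the shear T(x,y) = (x, x + y):
Substitute the transformed coordinates into each option and compare with the original:
(A) x^2 + y^2  ->  (x)^2 + (x + y)^2 = 2x^2 + 2xy + y^2   [differs from x^2 + y^2: not invariant]
(B) x - y  ->  (x) - (x + y) = -y   [differs from x - y: not invariant]
(C) x  ->  (x) = x   [equals x: invariant]
(D) xy  ->  (x)(x + y) = x^2 + xy   [differs from xy: not invariant]

Only option (C), x, is unchanged by the transformation.
A vertical shear moves points parallel to the y-axis, so the x-coordinate (and any function of x alone) is unchanged.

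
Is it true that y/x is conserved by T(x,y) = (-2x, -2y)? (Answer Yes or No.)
Yes

Substitute T(x,y) = (-2x, -2y) into the expression and compare with the original.

Original: y/x
After applying T: (-2y)/(-2x) = y/x

This is identical to the original y/x, so the expression is invariant.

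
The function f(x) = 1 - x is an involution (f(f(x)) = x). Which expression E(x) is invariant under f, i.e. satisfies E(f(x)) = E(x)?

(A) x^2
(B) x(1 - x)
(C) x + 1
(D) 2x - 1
B

Replace x by f(x) = 1 - x in each option and simplify. As a quick numerical cross-check, also compare E(3) with E(f(3)) = E(-2).

(A) x^2  ->  (1 - x)^2 = (x - 1)^2; check: E(3) = 9 but E(-2) = 4.   [not invariant]
(B) x(1 - x)  ->  (1 - x)(1 - (1 - x)), which simplifies back to x(1 - x); check: E(3) = -6, E(-2) = -6.   [invariant]
(C) x + 1  ->  (1 - x) + 1 = 2 - x; check: E(3) = 4 but E(-2) = -1.   [not invariant]
(D) 2x - 1  ->  2(1 - x) - 1 = 1 - 2x; check: E(3) = 5 but E(-2) = -5.   [not invariant]

Only (B) is unchanged. E is symmetric under swapping x with f(x) = 1 - x, which is exactly what an involution does.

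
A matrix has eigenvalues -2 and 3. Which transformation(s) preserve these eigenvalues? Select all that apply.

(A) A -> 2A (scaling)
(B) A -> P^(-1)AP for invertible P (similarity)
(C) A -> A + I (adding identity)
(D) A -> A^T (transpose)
B and D

Eigenvalues are preserved by:
1. Similarity transformations: A -> P^(-1)AP (same characteristic polynomial)
2. Transpose: A^T has the same eigenvalues as A

Eigenvalues are NOT preserved by:
- Adding identity: eigenvalues become -2+1, 3+1
- Scaling: eigenvalues become -4, 6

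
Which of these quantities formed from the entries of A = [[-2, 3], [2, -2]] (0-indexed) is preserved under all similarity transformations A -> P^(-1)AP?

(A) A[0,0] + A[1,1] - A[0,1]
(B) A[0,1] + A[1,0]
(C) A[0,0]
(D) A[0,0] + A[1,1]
D

A[0,0] + A[1,1] is the trace of A. By the cyclic property of the trace, tr(P^(-1)AP) = tr(APP^(-1)) = tr(A), so it is the same for every matrix similar to A.

The other combinations are not similarity invariants. For example, take P = [[1, 2], [0, 1]] (det P = 1), so P^(-1) = [[1, -2], [0, 1]] and
B = P^(-1)AP = [[-6, -5], [2, 2]].
Evaluating each option on A and on B:
(A) A[0,0] + A[1,1] - A[0,1]: -7 for A, 1 for B -> changes
(B) A[0,1] + A[1,0]: 5 for A, -3 for B -> changes
(C) A[0,0]: -2 for A, -6 for B -> changes
(D) A[0,0] + A[1,1]: -4 for A, -4 for B -> unchanged

Only (D) A[0,0] + A[1,1] = -4 survives (and it does so for every P, not just this one), so it is the invariant.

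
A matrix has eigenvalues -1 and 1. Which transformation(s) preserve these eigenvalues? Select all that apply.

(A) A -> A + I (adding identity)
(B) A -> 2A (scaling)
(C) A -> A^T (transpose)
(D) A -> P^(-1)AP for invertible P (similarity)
C and D

Eigenvalues are preserved by:
1. Similarity transformations: A -> P^(-1)AP (same characteristic polynomial)
2. Transpose: A^T has the same eigenvalues as A

Eigenvalues are NOT preserved by:
- Adding identity: eigenvalues become -1+1, 1+1
- Scaling: eigenvalues become -2, 2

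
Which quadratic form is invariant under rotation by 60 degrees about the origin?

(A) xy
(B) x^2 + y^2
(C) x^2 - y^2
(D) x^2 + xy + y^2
B

Rotation by 60 degrees sends (x, y) to (x/2 - sqrt(3)y/2, sqrt(3)x/2 + y/2).
Substitute the transformed coordinates into each option and compare with the original:
(A) xy  ->  (x/2 - sqrt(3)y/2)(sqrt(3)x/2 + y/2) = sqrt(3)x^2/4 - xy/2 - sqrt(3)y^2/4   [differs from xy: not invariant]
(B) x^2 + y^2  ->  (x/2 - sqrt(3)y/2)^2 + (sqrt(3)x/2 + y/2)^2 = x^2 + y^2   [equals x^2 + y^2: invariant]
(C) x^2 - y^2  ->  (x/2 - sqrt(3)y/2)^2 - (sqrt(3)x/2 + y/2)^2 = -x^2/2 - sqrt(3)xy + y^2/2   [differs from x^2 - y^2: not invariant]
(D) x^2 + xy + y^2  ->  (x/2 - sqrt(3)y/2)^2 + (x/2 - sqrt(3)y/2)(sqrt(3)x/2 + y/2) + (sqrt(3)x/2 + y/2)^2 = sqrt(3)x^2/4 + x^2 - xy/2 - sqrt(3)y^2/4 + y^2   [differs from x^2 + xy + y^2: not invariant]

Only option (B), x^2 + y^2, is unchanged by the transformation.
x^2 + y^2 is the squared distance from the origin, which rotations preserve.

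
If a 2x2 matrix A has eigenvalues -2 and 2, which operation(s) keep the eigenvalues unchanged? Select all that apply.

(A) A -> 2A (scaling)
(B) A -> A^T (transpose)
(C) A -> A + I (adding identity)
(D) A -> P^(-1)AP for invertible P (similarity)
B and D

Eigenvalues are preserved by:
1. Similarity transformations: A -> P^(-1)AP (same characteristic polynomial)
2. Transpose: A^T has the same eigenvalues as A

Eigenvalues are NOT preserved by:
- Adding identity: eigenvalues become -2+1, 2+1
- Scaling: eigenvalues become -4, 4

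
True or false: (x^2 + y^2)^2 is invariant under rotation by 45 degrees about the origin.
True

Applying rotation by 45 degrees: x' = x*cos(45 degrees) - y*sin(45 degrees) = sqrt(2)x/2 - sqrt(2)y/2, y' = x*sin(45 degrees) + y*cos(45 degrees) = sqrt(2)x/2 + sqrt(2)y/2

Substituting into (x^2 + y^2)^2:
((sqrt(2)x/2 - sqrt(2)y/2)^2 + (sqrt(2)x/2 + sqrt(2)y/2)^2)^2
= x^4 + 2x^2y^2 + y^4 = (x^2 + y^2)^2

This equals the original expression (x^2 + y^2)^2, so it IS invariant.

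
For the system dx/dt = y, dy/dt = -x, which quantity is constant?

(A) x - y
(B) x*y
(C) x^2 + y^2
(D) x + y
C

A first integral I satisfies dI/dt = 0 along every solution. Differentiate each option and use the equation of motion:
(A) d/dt[x - y] = y - (-x) = x + y, not identically 0
(B) d/dt[x*y] = (dx/dt)y + x(dy/dt) = y^2 - x^2, not identically 0
(C) d/dt[x^2 + y^2] = 2x*dx/dt + 2y*dy/dt = 2x*y + 2y*(-x) = 0
(D) d/dt[x + y] = y + (-x) = y - x, not identically 0

Only (C) has zero time-derivative. So x^2 + y^2 (the squared radius; trajectories are circles) is the conserved quantity.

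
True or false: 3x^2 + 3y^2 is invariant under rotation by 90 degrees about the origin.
True

Applying rotation by 90 degrees: x' = x*cos(90 degrees) - y*sin(90 degrees) = -y, y' = x*sin(90 degrees) + y*cos(90 degrees) = x

Substituting into 3x^2 + 3y^2:
3(-y)^2 + 3(x)^2
= 3x^2 + 3y^2

This equals the original expression 3x^2 + 3y^2, so it IS invariant.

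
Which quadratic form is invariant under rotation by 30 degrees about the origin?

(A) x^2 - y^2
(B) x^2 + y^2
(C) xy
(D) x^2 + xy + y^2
B

Rotation by 30 degrees sends (x, y) to (sqrt(3)x/2 - y/2, x/2 + sqrt(3)y/2).
Substitute the transformed coordinates into each option and compare with the original:
(A) x^2 - y^2  ->  (sqrt(3)x/2 - y/2)^2 - (x/2 + sqrt(3)y/2)^2 = x^2/2 - sqrt(3)xy - y^2/2   [differs from x^2 - y^2: not invariant]
(B) x^2 + y^2  ->  (sqrt(3)x/2 - y/2)^2 + (x/2 + sqrt(3)y/2)^2 = x^2 + y^2   [equals x^2 + y^2: invariant]
(C) xy  ->  (sqrt(3)x/2 - y/2)(x/2 + sqrt(3)y/2) = sqrt(3)x^2/4 + xy/2 - sqrt(3)y^2/4   [differs from xy: not invariant]
(D) x^2 + xy + y^2  ->  (sqrt(3)x/2 - y/2)^2 + (sqrt(3)x/2 - y/2)(x/2 + sqrt(3)y/2) + (x/2 + sqrt(3)y/2)^2 = sqrt(3)x^2/4 + x^2 + xy/2 - sqrt(3)y^2/4 + y^2   [differs from x^2 + xy + y^2: not invariant]

Only option (B), x^2 + y^2, is unchanged by the transformation.
x^2 + y^2 is the squared distance from the origin, which rotations preserve.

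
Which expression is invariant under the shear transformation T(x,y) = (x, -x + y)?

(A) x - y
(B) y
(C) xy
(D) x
D

Under the shear T(x,y) = (x, -x + y):
Substitute the transformed coordinates into each option and compare with the original:
(A) x - y  ->  (x) - (-x + y) = 2x - y   [differs from x - y: not invariant]
(B) y  ->  (-x + y) = -x + y   [differs from y: not invariant]
(C) xy  ->  (x)(-x + y) = -x^2 + xy   [differs from xy: not invariant]
(D) x  ->  (x) = x   [equals x: invariant]

Only option (D), x, is unchanged by the transformation.
A vertical shear moves points parallel to the y-axis, so the x-coordinate (and any function of x alone) is unchanged.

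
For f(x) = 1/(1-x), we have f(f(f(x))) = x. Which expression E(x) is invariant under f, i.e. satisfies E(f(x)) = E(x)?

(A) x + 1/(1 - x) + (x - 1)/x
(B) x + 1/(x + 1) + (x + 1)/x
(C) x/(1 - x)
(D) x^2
A

Replace x by f(x) = 1/(1 - x) in each option and simplify. As a quick numerical cross-check, also compare E(5) with E(f(5)) = E(-1/4).

(A) x + 1/(1 - x) + (x - 1)/x  ->  (1/(1 - x)) + 1/(1 - (1/(1 - x))) + ((1/(1 - x)) - 1)/(1/(1 - x)), which simplifies back to x + 1/(1 - x) + (x - 1)/x; check: E(5) = 111/20, E(-1/4) = 111/20.   [invariant]
(B) x + 1/(x + 1) + (x + 1)/x  ->  (1/(1 - x)) + 1/((1/(1 - x)) + 1) + ((1/(1 - x)) + 1)/(1/(1 - x)) = (-x^3 + 6x^2 - 11x + 7)/(x^2 - 3x + 2); check: E(5) = 191/30 but E(-1/4) = -23/12.   [not invariant]
(C) x/(1 - x)  ->  (1/(1 - x))/(1 - (1/(1 - x))) = -1/x; check: E(5) = -5/4 but E(-1/4) = -1/5.   [not invariant]
(D) x^2  ->  (1/(1 - x))^2 = (x - 1)^(-2); check: E(5) = 25 but E(-1/4) = 1/16.   [not invariant]

Only (A) is unchanged. Indeed f(f(x)) = 1/(1 - 1/(1-x)) = (1-x)/(-x) = (x-1)/x, so E(x) = x + f(x) + f(f(x)) is the sum over the whole 3-cycle; applying f just permutes the three terms cyclically (x -> f(x) -> f(f(x)) -> x), leaving the sum unchanged.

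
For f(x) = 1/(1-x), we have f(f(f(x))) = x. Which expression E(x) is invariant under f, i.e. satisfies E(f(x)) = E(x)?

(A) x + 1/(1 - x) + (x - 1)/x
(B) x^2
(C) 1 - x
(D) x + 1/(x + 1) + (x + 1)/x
A

Replace x by f(x) = 1/(1 - x) in each option and simplify. As a quick numerical cross-check, also compare E(5) with E(f(5)) = E(-1/4).

(A) x + 1/(1 - x) + (x - 1)/x  ->  (1/(1 - x)) + 1/(1 - (1/(1 - x))) + ((1/(1 - x)) - 1)/(1/(1 - x)), which simplifies back to x + 1/(1 - x) + (x - 1)/x; check: E(5) = 111/20, E(-1/4) = 111/20.   [invariant]
(B) x^2  ->  (1/(1 - x))^2 = (x - 1)^(-2); check: E(5) = 25 but E(-1/4) = 1/16.   [not invariant]
(C) 1 - x  ->  1 - (1/(1 - x)) = x/(x - 1); check: E(5) = -4 but E(-1/4) = 5/4.   [not invariant]
(D) x + 1/(x + 1) + (x + 1)/x  ->  (1/(1 - x)) + 1/((1/(1 - x)) + 1) + ((1/(1 - x)) + 1)/(1/(1 - x)) = (-x^3 + 6x^2 - 11x + 7)/(x^2 - 3x + 2); check: E(5) = 191/30 but E(-1/4) = -23/12.   [not invariant]

Only (A) is unchanged. Indeed f(f(x)) = 1/(1 - 1/(1-x)) = (1-x)/(-x) = (x-1)/x, so E(x) = x + f(x) + f(f(x)) is the sum over the whole 3-cycle; applying f just permutes the three terms cyclically (x -> f(x) -> f(f(x)) -> x), leaving the sum unchanged.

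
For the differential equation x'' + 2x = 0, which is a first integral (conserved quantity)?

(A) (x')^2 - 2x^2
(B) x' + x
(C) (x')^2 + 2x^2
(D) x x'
C

A first integral I satisfies dI/dt = 0 along every solution. Differentiate each option and use the equation of motion:
(A) d/dt[(x')^2 - 2x^2] = 2x'x'' - 4x x' = -8x x', not identically 0
(B) d/dt[x' + x] = x'' + x' = -2x + x', not identically 0
(C) d/dt[(x')^2 + 2x^2] = 2x'x'' + 4x x' = 2x'(-2x) + 4x x' = 0
(D) d/dt[x x'] = (x')^2 + x x'' = (x')^2 - 2x^2, not identically 0

Only (C) has zero time-derivative. So the energy-like quantity (x')^2 + 2x^2 is the first integral.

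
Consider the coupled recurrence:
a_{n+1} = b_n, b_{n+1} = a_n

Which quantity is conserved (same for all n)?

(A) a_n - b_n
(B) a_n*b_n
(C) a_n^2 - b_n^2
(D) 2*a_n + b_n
B

Replace a_n by a_{n+1} = b_n and b_n by b_{n+1} = a_n in each option and simplify:
(A) a_n - b_n  ->  (b_n) - (a_n) = -a_n + b_n   [not conserved]
(B) a_n*b_n  ->  (b_n)*(a_n) = a_n*b_n   [conserved]
(C) a_n^2 - b_n^2  ->  (b_n)^2 - (a_n)^2 = -a_n^2 + b_n^2   [not conserved]
(D) 2*a_n + b_n  ->  2*(b_n) + (a_n) = a_n + 2*b_n   [not conserved]

Only (B) a_n*b_n returns to itself after one step, so it is the conserved quantity.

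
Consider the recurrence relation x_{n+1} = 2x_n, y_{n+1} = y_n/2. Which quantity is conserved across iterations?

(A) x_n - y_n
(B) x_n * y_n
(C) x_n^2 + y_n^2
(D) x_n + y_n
B

For the recurrence x_{n+1} = 2x_n, y_{n+1} = y_n/2:

x_{n+1} * y_{n+1} = (2x_n) * (y_n/2) = x_n * y_n
The product is conserved.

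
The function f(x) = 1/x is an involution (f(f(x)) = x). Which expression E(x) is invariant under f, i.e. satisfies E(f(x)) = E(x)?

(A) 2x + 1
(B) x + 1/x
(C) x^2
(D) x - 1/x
B

Replace x by f(x) = 1/x in each option and simplify. As a quick numerical cross-check, also compare E(5) with E(f(5)) = E(1/5).

(A) 2x + 1  ->  2(1/x) + 1 = (x + 2)/x; check: E(5) = 11 but E(1/5) = 7/5.   [not invariant]
(B) x + 1/x  ->  (1/x) + 1/(1/x), which simplifies back to x + 1/x; check: E(5) = 26/5, E(1/5) = 26/5.   [invariant]
(C) x^2  ->  (1/x)^2 = x^(-2); check: E(5) = 25 but E(1/5) = 1/25.   [not invariant]
(D) x - 1/x  ->  (1/x) - 1/(1/x) = -x + 1/x; check: E(5) = 24/5 but E(1/5) = -24/5.   [not invariant]

Only (B) is unchanged. E is symmetric under swapping x with f(x) = 1/x, which is exactly what an involution does.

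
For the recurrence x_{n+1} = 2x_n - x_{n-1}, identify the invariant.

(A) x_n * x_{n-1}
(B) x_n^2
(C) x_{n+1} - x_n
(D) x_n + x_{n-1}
C

For the recurrence x_{n+1} = 2x_n - x_{n-1}:

If x_{n+1} = 2x_n - x_{n-1}, then:
x_{n+1} - x_n = x_n - x_{n-1}
The first difference is constant throughout the sequence.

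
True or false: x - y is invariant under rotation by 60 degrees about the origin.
False

Applying rotation by 60 degrees: x' = x*cos(60 degrees) - y*sin(60 degrees) = x/2 - sqrt(3)y/2, y' = x*sin(60 degrees) + y*cos(60 degrees) = sqrt(3)x/2 + y/2

Substituting into x - y:
(x/2 - sqrt(3)y/2) - (sqrt(3)x/2 + y/2)
= -sqrt(3)x/2 + x/2 - sqrt(3)y/2 - y/2

This differs from the original expression x - y, so it is NOT invariant.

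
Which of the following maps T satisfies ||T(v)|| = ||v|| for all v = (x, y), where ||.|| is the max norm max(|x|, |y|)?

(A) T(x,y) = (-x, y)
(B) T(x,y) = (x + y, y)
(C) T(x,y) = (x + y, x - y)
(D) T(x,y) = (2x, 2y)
A

A transformation preserves a norm if ||T(v)|| = ||v|| for every v; a single vector where the norm changes rules an option out.

(A) T(x,y) = (-x, y): preserves the norm -- it only permutes the coordinates and/or flips signs, which leaves max(|x|, |y|) unchanged.
(B) T(x,y) = (x + y, y): v = (1, 1) has norm max(|1|, |1|) = 1, but T(v) = (2, 1) has norm 2 -- not preserved.
(C) T(x,y) = (x + y, x - y): v = (1, 1) has norm max(|1|, |1|) = 1, but T(v) = (2, 0) has norm 2 -- not preserved.
(D) T(x,y) = (2x, 2y): v = (1, 0) has norm max(|1|, |0|) = 1, but T(v) = (2, 0) has norm 2 -- not preserved.

Therefore the answer is (A).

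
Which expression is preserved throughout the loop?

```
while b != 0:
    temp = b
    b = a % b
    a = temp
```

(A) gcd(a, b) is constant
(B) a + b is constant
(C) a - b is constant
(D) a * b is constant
A

A loop invariant must hold before the first iteration and be re-established by every execution of the body.

(A) gcd(a, b) is constant: One iteration replaces (a, b) by (b, a mod b). Since a mod b = a - q*b for an integer q, any common divisor of a and b divides b and a mod b, and conversely; hence gcd(b, a mod b) = gcd(a, b). For instance (39, 7) -> (7, 4) keeps gcd = 1. At exit b = 0 and a = gcd of the original inputs.

The other options fail:
(B) a + b is constant: e.g. (a, b) = (39, 7) -> (7, 4): the sum goes from 46 to 11.
(C) a - b is constant: e.g. (a, b) = (39, 7) -> (7, 4): the difference goes from 32 to 3.
(D) a * b is constant: e.g. (a, b) = (39, 7) -> (7, 4): the product goes from 273 to 28.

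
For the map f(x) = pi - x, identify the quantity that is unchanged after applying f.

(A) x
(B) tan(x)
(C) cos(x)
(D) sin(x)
D

For f(x) = pi - x:
sin(pi - x) = sin(x), so sine is invariant under this transformation.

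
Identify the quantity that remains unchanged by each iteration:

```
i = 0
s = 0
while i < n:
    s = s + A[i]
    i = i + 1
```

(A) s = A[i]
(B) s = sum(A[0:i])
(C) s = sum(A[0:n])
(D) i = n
B

A loop invariant must hold before the first iteration and be re-established by every execution of the body.

(B) s = sum(A[0:i]): Initially i = 0 and s = 0 = sum of the empty slice A[0:0]. If s = sum(A[0:i]) holds at the top of an iteration, the body sets s to sum(A[0:i]) + A[i] = sum(A[0:i+1]) and then i to i+1, so s = sum(A[0:i]) holds again. At exit i = n, giving s = sum(A[0:n]).

The other options fail:
(A) s = A[i]: after the first iteration s = A[0] but i = 1, so s = A[i] compares s with the wrong element (and fails in general).
(C) s = sum(A[0:n]): false before the loop (s = 0, not the full sum) -- it only becomes true at exit.
(D) i = n: false initially (i = 0); it is the exit condition, not an invariant.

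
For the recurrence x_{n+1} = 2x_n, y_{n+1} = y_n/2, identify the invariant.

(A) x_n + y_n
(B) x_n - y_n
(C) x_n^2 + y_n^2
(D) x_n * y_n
D

For the recurrence x_{n+1} = 2x_n, y_{n+1} = y_n/2:

x_{n+1} * y_{n+1} = (2x_n) * (y_n/2) = x_n * y_n
The product is conserved.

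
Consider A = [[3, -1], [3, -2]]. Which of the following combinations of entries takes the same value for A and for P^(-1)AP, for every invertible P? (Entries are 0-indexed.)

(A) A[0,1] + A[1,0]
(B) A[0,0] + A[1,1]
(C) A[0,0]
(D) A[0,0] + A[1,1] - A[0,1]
B

A[0,0] + A[1,1] is the trace of A. By the cyclic property of the trace, tr(P^(-1)AP) = tr(APP^(-1)) = tr(A), so it is the same for every matrix similar to A.

The other combinations are not similarity invariants. For example, take P = [[1, -1], [0, 1]] (det P = 1), so P^(-1) = [[1, 1], [0, 1]] and
B = P^(-1)AP = [[6, -9], [3, -5]].
Evaluating each option on A and on B:
(A) A[0,1] + A[1,0]: 2 for A, -6 for B -> changes
(B) A[0,0] + A[1,1]: 1 for A, 1 for B -> unchanged
(C) A[0,0]: 3 for A, 6 for B -> changes
(D) A[0,0] + A[1,1] - A[0,1]: 2 for A, 10 for B -> changes

Only (B) A[0,0] + A[1,1] = 1 survives (and it does so for every P, not just this one), so it is the invariant.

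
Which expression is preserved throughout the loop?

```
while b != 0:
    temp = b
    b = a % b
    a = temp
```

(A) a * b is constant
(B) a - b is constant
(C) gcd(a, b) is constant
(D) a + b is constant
C

A loop invariant must hold before the first iteration and be re-established by every execution of the body.

(C) gcd(a, b) is constant: One iteration replaces (a, b) by (b, a mod b). Since a mod b = a - q*b for an integer q, any common divisor of a and b divides b and a mod b, and conversely; hence gcd(b, a mod b) = gcd(a, b). For instance (29, 8) -> (8, 5) keeps gcd = 1. At exit b = 0 and a = gcd of the original inputs.

The other options fail:
(A) a * b is constant: e.g. (a, b) = (29, 8) -> (8, 5): the product goes from 232 to 40.
(B) a - b is constant: e.g. (a, b) = (29, 8) -> (8, 5): the difference goes from 21 to 3.
(D) a + b is constant: e.g. (a, b) = (29, 8) -> (8, 5): the sum goes from 37 to 13.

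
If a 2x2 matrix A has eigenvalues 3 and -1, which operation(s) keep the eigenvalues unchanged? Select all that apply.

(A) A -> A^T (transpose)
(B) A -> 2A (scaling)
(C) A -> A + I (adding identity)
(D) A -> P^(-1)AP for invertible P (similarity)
A and D

Eigenvalues are preserved by:
1. Similarity transformations: A -> P^(-1)AP (same characteristic polynomial)
2. Transpose: A^T has the same eigenvalues as A

Eigenvalues are NOT preserved by:
- Adding identity: eigenvalues become 3+1, -1+1
- Scaling: eigenvalues become 6, -2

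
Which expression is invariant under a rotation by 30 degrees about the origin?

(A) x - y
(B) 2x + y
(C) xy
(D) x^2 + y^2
D

A rotation by 30 degrees sends (x, y) to (sqrt(3)x/2 - y/2, x/2 + sqrt(3)y/2).
Substitute the transformed coordinates into each option and compare with the original:
(A) x - y  ->  (sqrt(3)x/2 - y/2) - (x/2 + sqrt(3)y/2) = -x/2 + sqrt(3)x/2 - sqrt(3)y/2 - y/2   [differs from x - y: not invariant]
(B) 2x + y  ->  2(sqrt(3)x/2 - y/2) + (x/2 + sqrt(3)y/2) = x/2 + sqrt(3)x - y + sqrt(3)y/2   [differs from 2x + y: not invariant]
(C) xy  ->  (sqrt(3)x/2 - y/2)(x/2 + sqrt(3)y/2) = sqrt(3)x^2/4 + xy/2 - sqrt(3)y^2/4   [differs from xy: not invariant]
(D) x^2 + y^2  ->  (sqrt(3)x/2 - y/2)^2 + (x/2 + sqrt(3)y/2)^2 = x^2 + y^2   [equals x^2 + y^2: invariant]

Only option (D), x^2 + y^2, is unchanged by the transformation.
Geometrically, x^2 + y^2 is the squared distance from the origin, which every rotation about the origin preserves.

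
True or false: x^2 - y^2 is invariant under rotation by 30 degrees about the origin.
False

Applying rotation by 30 degrees: x' = x*cos(30 degrees) - y*sin(30 degrees) = sqrt(3)x/2 - y/2, y' = x*sin(30 degrees) + y*cos(30 degrees) = x/2 + sqrt(3)y/2

Substituting into x^2 - y^2:
(sqrt(3)x/2 - y/2)^2 - (x/2 + sqrt(3)y/2)^2
= x^2/2 - sqrt(3)xy - y^2/2

This differs from the original expression x^2 - y^2, so it is NOT invariant.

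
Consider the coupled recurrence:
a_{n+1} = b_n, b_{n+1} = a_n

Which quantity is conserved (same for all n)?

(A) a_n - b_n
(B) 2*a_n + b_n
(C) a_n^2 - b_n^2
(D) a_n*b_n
D

Replace a_n by a_{n+1} = b_n and b_n by b_{n+1} = a_n in each option and simplify:
(A) a_n - b_n  ->  (b_n) - (a_n) = -a_n + b_n   [not conserved]
(B) 2*a_n + b_n  ->  2*(b_n) + (a_n) = a_n + 2*b_n   [not conserved]
(C) a_n^2 - b_n^2  ->  (b_n)^2 - (a_n)^2 = -a_n^2 + b_n^2   [not conserved]
(D) a_n*b_n  ->  (b_n)*(a_n) = a_n*b_n   [conserved]

Only (D) a_n*b_n returns to itself after one step, so it is the conserved quantity.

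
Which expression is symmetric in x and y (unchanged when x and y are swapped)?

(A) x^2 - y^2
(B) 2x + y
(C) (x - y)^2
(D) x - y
C

A symmetric expression is unchanged when the variables are permuted; here the transformation to test is the swap (x, y) -> (y, x).
Substitute the transformed coordinates into each option and compare with the original:
(A) x^2 - y^2  ->  (y)^2 - (x)^2 = -x^2 + y^2   [differs from x^2 - y^2: not invariant]
(B) 2x + y  ->  2(y) + (x) = x + 2y   [differs from 2x + y: not invariant]
(C) (x - y)^2  ->  ((y) - (x))^2 = x^2 - 2xy + y^2   [equals (x - y)^2: invariant]
(D) x - y  ->  (y) - (x) = -x + y   [differs from x - y: not invariant]

Only option (C), (x - y)^2, is unchanged by the transformation.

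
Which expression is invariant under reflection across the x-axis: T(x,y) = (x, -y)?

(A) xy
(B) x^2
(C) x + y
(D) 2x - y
B

The map is reflection across the x-axis: T(x,y) = (x, -y).
Substitute the transformed coordinates into each option and compare with the original:
(A) xy  ->  (x)(-y) = -xy   [differs from xy: not invariant]
(B) x^2  ->  (x)^2 = x^2   [equals x^2: invariant]
(C) x + y  ->  (x) + (-y) = x - y   [differs from x + y: not invariant]
(D) 2x - y  ->  2(x) - (-y) = 2x + y   [differs from 2x - y: not invariant]

Only option (B), x^2, is unchanged by the transformation.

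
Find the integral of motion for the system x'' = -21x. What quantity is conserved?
E = (x')^2 + 21x^2

Multiply the equation by x':
x' * x'' = -21x * x'
The left side is d/dt[(x')^2/2] and the right side is d/dt[-21x^2/2], so
d/dt[(x')^2/2 + 21x^2/2] = 0, i.e. (x')^2/2 + 21x^2/2 = constant.
Multiplying by 2, the integral of motion is E = (x')^2 + 21x^2.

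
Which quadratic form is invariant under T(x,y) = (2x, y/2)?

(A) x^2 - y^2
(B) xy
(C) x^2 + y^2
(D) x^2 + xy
B

T multiplies x by 2 and divides y by 2.
Substitute the transformed coordinates into each option and compare with the original:
(A) x^2 - y^2  ->  (2x)^2 - (y/2)^2 = 4x^2 - y^2/4   [differs from x^2 - y^2: not invariant]
(B) xy  ->  (2x)(y/2) = xy   [equals xy: invariant]
(C) x^2 + y^2  ->  (2x)^2 + (y/2)^2 = 4x^2 + y^2/4   [differs from x^2 + y^2: not invariant]
(D) x^2 + xy  ->  (2x)^2 + (2x)(y/2) = 4x^2 + xy   [differs from x^2 + xy: not invariant]

Only option (B), xy, is unchanged by the transformation.
The factors 2 and 1/2 cancel only in the pure product xy.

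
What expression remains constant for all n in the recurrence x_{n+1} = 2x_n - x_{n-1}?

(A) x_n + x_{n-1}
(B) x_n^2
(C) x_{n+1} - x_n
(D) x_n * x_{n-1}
C

For the recurrence x_{n+1} = 2x_n - x_{n-1}:

If x_{n+1} = 2x_n - x_{n-1}, then:
x_{n+1} - x_n = x_n - x_{n-1}
The first difference is constant throughout the sequence.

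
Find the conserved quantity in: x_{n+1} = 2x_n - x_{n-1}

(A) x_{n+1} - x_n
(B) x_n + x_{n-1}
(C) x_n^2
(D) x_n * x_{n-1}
A

For the recurrence x_{n+1} = 2x_n - x_{n-1}:

If x_{n+1} = 2x_n - x_{n-1}, then:
x_{n+1} - x_n = x_n - x_{n-1}
The first difference is constant throughout the sequence.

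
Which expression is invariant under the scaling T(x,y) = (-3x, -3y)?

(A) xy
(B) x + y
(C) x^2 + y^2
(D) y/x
D

Under the uniform scaling T(x,y) = (-3x, -3y):
Substitute the transformed coordinates into each option and compare with the original:
(A) xy  ->  (-3x)(-3y) = 9xy   [differs from xy: not invariant]
(B) x + y  ->  (-3x) + (-3y) = -3x - 3y   [differs from x + y: not invariant]
(C) x^2 + y^2  ->  (-3x)^2 + (-3y)^2 = 9x^2 + 9y^2   [differs from x^2 + y^2: not invariant]
(D) y/x  ->  (-3y)/(-3x) = y/x   [equals y/x: invariant]

Only option (D), y/x, is unchanged by the transformation.
The common factor -3 cancels in a ratio of coordinates, while sums, products and sums of squares pick up factors of -3 or 9.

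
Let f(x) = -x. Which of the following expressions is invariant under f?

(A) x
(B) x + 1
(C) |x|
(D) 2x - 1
C

For f(x) = -x:
Applying f replaces x by -x. Since |-x| = |x|, the absolute value is unchanged by f, whereas x -> -x, 2x - 1 -> -2x - 1 and x + 1 -> -x + 1 all change.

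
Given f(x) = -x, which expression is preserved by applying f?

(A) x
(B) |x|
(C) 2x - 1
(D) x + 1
B

For f(x) = -x:
Applying f replaces x by -x. Since |-x| = |x|, the absolute value is unchanged by f, whereas x -> -x, 2x - 1 -> -2x - 1 and x + 1 -> -x + 1 all change.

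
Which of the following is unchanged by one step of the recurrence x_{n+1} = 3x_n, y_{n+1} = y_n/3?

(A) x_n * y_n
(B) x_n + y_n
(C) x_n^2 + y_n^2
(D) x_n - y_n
A

For the recurrence x_{n+1} = 3x_n, y_{n+1} = y_n/3:

x_{n+1} * y_{n+1} = (3x_n) * (y_n/3) = x_n * y_n
The product is conserved.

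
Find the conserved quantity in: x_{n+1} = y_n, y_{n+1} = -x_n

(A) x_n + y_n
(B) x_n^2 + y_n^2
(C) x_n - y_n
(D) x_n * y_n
B

For the recurrence x_{n+1} = y_n, y_{n+1} = -x_n:

x_{n+1}^2 + y_{n+1}^2 = y_n^2 + (-x_n)^2 = x_n^2 + y_n^2
The sum of squares is conserved (like energy in a harmonic oscillator).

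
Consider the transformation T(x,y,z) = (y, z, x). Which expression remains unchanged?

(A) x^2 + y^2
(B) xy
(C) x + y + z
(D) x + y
C

Apply T(x,y,z) = (y, z, x) to each option, i.e. replace (x, y, z) by the transformed coordinates.
Substitute the transformed coordinates into each option and compare with the original:
(A) x^2 + y^2  ->  (y)^2 + (z)^2 = y^2 + z^2   [differs from x^2 + y^2: not invariant]
(B) xy  ->  (y)(z) = yz   [differs from xy: not invariant]
(C) x + y + z  ->  (y) + (z) + (x) = x + y + z   [equals x + y + z: invariant]
(D) x + y  ->  (y) + (z) = y + z   [differs from x + y: not invariant]

Only option (C), x + y + z, is unchanged by the transformation.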